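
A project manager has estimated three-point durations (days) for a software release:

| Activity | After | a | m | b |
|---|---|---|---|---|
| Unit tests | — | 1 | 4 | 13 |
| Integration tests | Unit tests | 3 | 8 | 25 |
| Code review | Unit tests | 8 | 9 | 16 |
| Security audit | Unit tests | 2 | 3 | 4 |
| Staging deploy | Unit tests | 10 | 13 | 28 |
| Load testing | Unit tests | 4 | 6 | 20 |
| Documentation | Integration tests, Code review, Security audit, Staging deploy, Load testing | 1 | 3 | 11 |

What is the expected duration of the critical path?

24 days

te_Unit tests = (1 + 4·4 + 13)/6 = 30/6 = 5
te_Integration tests = (3 + 4·8 + 25)/6 = 60/6 = 10
te_Code review = (8 + 4·9 + 16)/6 = 60/6 = 10
te_Security audit = (2 + 4·3 + 4)/6 = 18/6 = 3
te_Staging deploy = (10 + 4·13 + 28)/6 = 90/6 = 15
te_Load testing = (4 + 4·6 + 20)/6 = 48/6 = 8
te_Documentation = (1 + 4·3 + 11)/6 = 24/6 = 4

Forward pass:
ES_Unit tests = 0; EF_Unit tests = 5
ES_Integration tests = 5; EF_Integration tests = 5+10 = 15
ES_Code review = 5; EF_Code review = 5+10 = 15
ES_Security audit = 5; EF_Security audit = 5+3 = 8
ES_Staging deploy = 5; EF_Staging deploy = 5+15 = 20
ES_Load testing = 5; EF_Load testing = 5+8 = 13
ES_Documentation = max(EF_Integration tests=15, EF_Code review=15, EF_Security audit=8, EF_Staging deploy=20, EF_Load testing=13) = 20; EF_Documentation = 20+4 = 24
Expected project duration μ = 24 days. Critical path: Unit tests → Staging deploy → Documentation.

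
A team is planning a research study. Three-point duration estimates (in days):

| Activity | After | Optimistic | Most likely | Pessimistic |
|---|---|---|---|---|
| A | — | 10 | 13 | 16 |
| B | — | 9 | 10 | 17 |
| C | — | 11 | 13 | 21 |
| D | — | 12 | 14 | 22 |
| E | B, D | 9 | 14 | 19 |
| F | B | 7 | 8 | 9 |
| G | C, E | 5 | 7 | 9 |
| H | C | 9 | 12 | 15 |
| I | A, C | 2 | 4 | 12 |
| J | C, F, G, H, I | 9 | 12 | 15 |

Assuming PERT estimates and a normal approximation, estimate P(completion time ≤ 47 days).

0.353

te_A = (10 + 4·13 + 16)/6 = 78/6 = 13; σ²_A = ((16−10)/6)² = 1.000
te_B = (9 + 4·10 + 17)/6 = 66/6 = 11; σ²_B = ((17−9)/6)² = 1.778
te_C = (11 + 4·13 + 21)/6 = 84/6 = 14; σ²_C = ((21−11)/6)² = 2.778
te_D = (12 + 4·14 + 22)/6 = 90/6 = 15; σ²_D = ((22−12)/6)² = 2.778
te_E = (9 + 4·14 + 19)/6 = 84/6 = 14; σ²_E = ((19−9)/6)² = 2.778
te_F = (7 + 4·8 + 9)/6 = 48/6 = 8; σ²_F = ((9−7)/6)² = 0.111
te_G = (5 + 4·7 + 9)/6 = 42/6 = 7; σ²_G = ((9−5)/6)² = 0.444
te_H = (9 + 4·12 + 15)/6 = 72/6 = 12; σ²_H = ((15−9)/6)² = 1.000
te_I = (2 + 4·4 + 12)/6 = 30/6 = 5; σ²_I = ((12−2)/6)² = 2.778
te_J = (9 + 4·12 + 15)/6 = 72/6 = 12; σ²_J = ((15−9)/6)² = 1.000

Forward pass:
ES_A = 0; EF_A = 13
ES_B = 0; EF_B = 11
ES_C = 0; EF_C = 14
ES_D = 0; EF_D = 15
ES_E = max(EF_B=11, EF_D=15) = 15; EF_E = 15+14 = 29
ES_F = 11; EF_F = 11+8 = 19
ES_G = max(EF_C=14, EF_E=29) = 29; EF_G = 29+7 = 36
ES_H = 14; EF_H = 14+12 = 26
ES_I = max(EF_A=13, EF_C=14) = 14; EF_I = 14+5 = 19
ES_J = max(EF_C=14, EF_F=19, EF_G=36, EF_H=26, EF_I=19) = 36; EF_J = 36+12 = 48
Expected project duration μ = 48 days. Critical path: D → E → G → J.

Variance along critical path = 2.778 + 2.778 + 0.444 + 1.000 = 7.000; σ = √7.000 = 2.646 days.
Z = (47 − 48) / 2.646 = -0.378
P(T ≤ 47) = Φ(-0.378) ≈ 0.353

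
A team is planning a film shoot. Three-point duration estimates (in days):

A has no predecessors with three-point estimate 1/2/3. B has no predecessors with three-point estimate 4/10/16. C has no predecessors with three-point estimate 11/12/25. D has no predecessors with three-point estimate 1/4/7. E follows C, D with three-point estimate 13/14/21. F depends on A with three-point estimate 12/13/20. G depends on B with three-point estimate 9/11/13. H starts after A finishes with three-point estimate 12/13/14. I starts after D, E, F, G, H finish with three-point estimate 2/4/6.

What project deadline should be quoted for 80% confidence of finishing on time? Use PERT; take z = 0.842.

te_A = (1 + 4·2 + 3)/6 = 12/6 = 2; σ²_A = ((3−1)/6)² = 0.111
te_B = (4 + 4·10 + 16)/6 = 60/6 = 10; σ²_B = ((16−4)/6)² = 4.000
te_C = (11 + 4·12 + 25)/6 = 84/6 = 14; σ²_C = ((25−11)/6)² = 5.444
te_D = (1 + 4·4 + 7)/6 = 24/6 = 4; σ²_D = ((7−1)/6)² = 1.000
te_E = (13 + 4·14 + 21)/6 = 90/6 = 15; σ²_E = ((21−13)/6)² = 1.778
te_F = (12 + 4·13 + 20)/6 = 84/6 = 14; σ²_F = ((20−12)/6)² = 1.778
te_G = (9 + 4·11 + 13)/6 = 66/6 = 11; σ²_G = ((13−9)/6)² = 0.444
te_H = (12 + 4·13 + 14)/6 = 78/6 = 13; σ²_H = ((14−12)/6)² = 0.111
te_I = (2 + 4·4 + 6)/6 = 24/6 = 4; σ²_I = ((6−2)/6)² = 0.444

Forward pass:
ES_A = 0; EF_A = 2
ES_B = 0; EF_B = 10
ES_C = 0; EF_C = 14
ES_D = 0; EF_D = 4
ES_E = max(EF_C=14, EF_D=4) = 14; EF_E = 14+15 = 29
ES_F = 2; EF_F = 2+14 = 16
ES_G = 10; EF_G = 10+11 = 21
ES_H = 2; EF_H = 2+13 = 15
ES_I = max(EF_D=4, EF_E=29, EF_F=16, EF_G=21, EF_H=15) = 29; EF_I = 29+4 = 33
Expected project duration μ = 33 days. Critical path: C → E → I.

Variance along critical path = 5.444 + 1.778 + 0.444 = 7.667; σ = 2.769 days.
D = μ + z·σ = 33 + 0.842·2.769 = 35.3 days

35.3 days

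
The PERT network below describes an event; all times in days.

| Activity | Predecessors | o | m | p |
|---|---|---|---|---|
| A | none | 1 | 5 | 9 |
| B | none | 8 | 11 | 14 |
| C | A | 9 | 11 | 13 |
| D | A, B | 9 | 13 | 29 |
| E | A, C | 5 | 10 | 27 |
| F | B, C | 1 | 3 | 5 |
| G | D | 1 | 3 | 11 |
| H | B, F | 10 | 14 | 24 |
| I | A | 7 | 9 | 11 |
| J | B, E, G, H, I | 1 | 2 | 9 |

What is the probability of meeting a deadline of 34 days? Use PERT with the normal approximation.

te_A = (1 + 4·5 + 9)/6 = 30/6 = 5; σ²_A = ((9−1)/6)² = 1.778
te_B = (8 + 4·11 + 14)/6 = 66/6 = 11; σ²_B = ((14−8)/6)² = 1.000
te_C = (9 + 4·11 + 13)/6 = 66/6 = 11; σ²_C = ((13−9)/6)² = 0.444
te_D = (9 + 4·13 + 29)/6 = 90/6 = 15; σ²_D = ((29−9)/6)² = 11.111
te_E = (5 + 4·10 + 27)/6 = 72/6 = 12; σ²_E = ((27−5)/6)² = 13.444
te_F = (1 + 4·3 + 5)/6 = 18/6 = 3; σ²_F = ((5−1)/6)² = 0.444
te_G = (1 + 4·3 + 11)/6 = 24/6 = 4; σ²_G = ((11−1)/6)² = 2.778
te_H = (10 + 4·14 + 24)/6 = 90/6 = 15; σ²_H = ((24−10)/6)² = 5.444
te_I = (7 + 4·9 + 11)/6 = 54/6 = 9; σ²_I = ((11−7)/6)² = 0.444
te_J = (1 + 4·2 + 9)/6 = 18/6 = 3; σ²_J = ((9−1)/6)² = 1.778

Forward pass:
ES_A = 0; EF_A = 5
ES_B = 0; EF_B = 11
ES_C = 5; EF_C = 5+11 = 16
ES_D = max(EF_A=5, EF_B=11) = 11; EF_D = 11+15 = 26
ES_E = max(EF_A=5, EF_C=16) = 16; EF_E = 16+12 = 28
ES_F = max(EF_B=11, EF_C=16) = 16; EF_F = 16+3 = 19
ES_G = 26; EF_G = 26+4 = 30
ES_H = max(EF_B=11, EF_F=19) = 19; EF_H = 19+15 = 34
ES_I = 5; EF_I = 5+9 = 14
ES_J = max(EF_B=11, EF_E=28, EF_G=30, EF_H=34, EF_I=14) = 34; EF_J = 34+3 = 37
Expected project duration μ = 37 days. Critical path: A → C → F → H → J.

Variance along critical path = 1.778 + 0.444 + 0.444 + 5.444 + 1.778 = 9.889; σ = √9.889 = 3.145 days.
Z = (34 − 37) / 3.145 = -0.954
P(T ≤ 34) = Φ(-0.954) ≈ 0.170

0.170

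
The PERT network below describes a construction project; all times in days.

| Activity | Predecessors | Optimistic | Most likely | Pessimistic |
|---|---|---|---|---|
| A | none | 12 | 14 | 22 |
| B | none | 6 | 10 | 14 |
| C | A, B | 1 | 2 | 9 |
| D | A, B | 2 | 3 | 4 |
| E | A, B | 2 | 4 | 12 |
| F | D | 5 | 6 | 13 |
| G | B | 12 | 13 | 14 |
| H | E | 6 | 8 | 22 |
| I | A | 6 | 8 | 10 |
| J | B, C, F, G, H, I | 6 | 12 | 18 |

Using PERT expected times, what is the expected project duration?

42 days

te_A = (12 + 4·14 + 22)/6 = 90/6 = 15
te_B = (6 + 4·10 + 14)/6 = 60/6 = 10
te_C = (1 + 4·2 + 9)/6 = 18/6 = 3
te_D = (2 + 4·3 + 4)/6 = 18/6 = 3
te_E = (2 + 4·4 + 12)/6 = 30/6 = 5
te_F = (5 + 4·6 + 13)/6 = 42/6 = 7
te_G = (12 + 4·13 + 14)/6 = 78/6 = 13
te_H = (6 + 4·8 + 22)/6 = 60/6 = 10
te_I = (6 + 4·8 + 10)/6 = 48/6 = 8
te_J = (6 + 4·12 + 18)/6 = 72/6 = 12

Forward pass:
ES_A = 0; EF_A = 15
ES_B = 0; EF_B = 10
ES_C = max(EF_A=15, EF_B=10) = 15; EF_C = 15+3 = 18
ES_D = max(EF_A=15, EF_B=10) = 15; EF_D = 15+3 = 18
ES_E = max(EF_A=15, EF_B=10) = 15; EF_E = 15+5 = 20
ES_F = 18; EF_F = 18+7 = 25
ES_G = 10; EF_G = 10+13 = 23
ES_H = 20; EF_H = 20+10 = 30
ES_I = 15; EF_I = 15+8 = 23
ES_J = max(EF_B=10, EF_C=18, EF_F=25, EF_G=23, EF_H=30, EF_I=23) = 30; EF_J = 30+12 = 42
Expected project duration μ = 42 days. Critical path: A → E → H → J.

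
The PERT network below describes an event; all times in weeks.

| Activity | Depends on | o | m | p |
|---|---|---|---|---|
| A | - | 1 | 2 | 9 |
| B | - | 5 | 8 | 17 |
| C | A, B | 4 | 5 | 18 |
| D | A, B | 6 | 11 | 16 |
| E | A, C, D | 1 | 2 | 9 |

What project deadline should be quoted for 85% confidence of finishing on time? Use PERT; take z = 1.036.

te_A = (1 + 4·2 + 9)/6 = 18/6 = 3; σ²_A = ((9−1)/6)² = 1.778
te_B = (5 + 4·8 + 17)/6 = 54/6 = 9; σ²_B = ((17−5)/6)² = 4.000
te_C = (4 + 4·5 + 18)/6 = 42/6 = 7; σ²_C = ((18−4)/6)² = 5.444
te_D = (6 + 4·11 + 16)/6 = 66/6 = 11; σ²_D = ((16−6)/6)² = 2.778
te_E = (1 + 4·2 + 9)/6 = 18/6 = 3; σ²_E = ((9−1)/6)² = 1.778

Forward pass:
ES_A = 0; EF_A = 3
ES_B = 0; EF_B = 9
ES_C = max(EF_A=3, EF_B=9) = 9; EF_C = 9+7 = 16
ES_D = max(EF_A=3, EF_B=9) = 9; EF_D = 9+11 = 20
ES_E = max(EF_A=3, EF_C=16, EF_D=20) = 20; EF_E = 20+3 = 23
Expected project duration μ = 23 weeks. Critical path: B → D → E.

Variance along critical path = 4.000 + 2.778 + 1.778 = 8.556; σ = 2.925 weeks.
D = μ + z·σ = 23 + 1.036·2.925 = 26.0 weeks

26.0 weeks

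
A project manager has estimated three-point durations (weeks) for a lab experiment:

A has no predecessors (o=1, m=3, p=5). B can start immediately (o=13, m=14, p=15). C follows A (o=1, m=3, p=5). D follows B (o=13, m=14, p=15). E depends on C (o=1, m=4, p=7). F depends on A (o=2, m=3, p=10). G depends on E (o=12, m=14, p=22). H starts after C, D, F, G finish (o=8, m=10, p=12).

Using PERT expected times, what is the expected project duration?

38 weeks

te_A = (1 + 4·3 + 5)/6 = 18/6 = 3
te_B = (13 + 4·14 + 15)/6 = 84/6 = 14
te_C = (1 + 4·3 + 5)/6 = 18/6 = 3
te_D = (13 + 4·14 + 15)/6 = 84/6 = 14
te_E = (1 + 4·4 + 7)/6 = 24/6 = 4
te_F = (2 + 4·3 + 10)/6 = 24/6 = 4
te_G = (12 + 4·14 + 22)/6 = 90/6 = 15
te_H = (8 + 4·10 + 12)/6 = 60/6 = 10

Forward pass:
ES_A = 0; EF_A = 3
ES_B = 0; EF_B = 14
ES_C = 3; EF_C = 3+3 = 6
ES_D = 14; EF_D = 14+14 = 28
ES_E = 6; EF_E = 6+4 = 10
ES_F = 3; EF_F = 3+4 = 7
ES_G = 10; EF_G = 10+15 = 25
ES_H = max(EF_C=6, EF_D=28, EF_F=7, EF_G=25) = 28; EF_H = 28+10 = 38
Expected project duration μ = 38 weeks. Critical path: B → D → H.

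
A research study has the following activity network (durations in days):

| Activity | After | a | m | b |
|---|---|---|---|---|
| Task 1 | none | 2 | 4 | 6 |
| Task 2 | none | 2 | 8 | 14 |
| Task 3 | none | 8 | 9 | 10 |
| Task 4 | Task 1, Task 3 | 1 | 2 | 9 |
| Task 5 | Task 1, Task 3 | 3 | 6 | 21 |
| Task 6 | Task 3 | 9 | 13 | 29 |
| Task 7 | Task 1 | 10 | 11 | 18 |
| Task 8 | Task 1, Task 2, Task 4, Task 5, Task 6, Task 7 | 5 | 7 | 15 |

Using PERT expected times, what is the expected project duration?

te_Task 1 = (2 + 4·4 + 6)/6 = 24/6 = 4
te_Task 2 = (2 + 4·8 + 14)/6 = 48/6 = 8
te_Task 3 = (8 + 4·9 + 10)/6 = 54/6 = 9
te_Task 4 = (1 + 4·2 + 9)/6 = 18/6 = 3
te_Task 5 = (3 + 4·6 + 21)/6 = 48/6 = 8
te_Task 6 = (9 + 4·13 + 29)/6 = 90/6 = 15
te_Task 7 = (10 + 4·11 + 18)/6 = 72/6 = 12
te_Task 8 = (5 + 4·7 + 15)/6 = 48/6 = 8

Forward pass:
ES_Task 1 = 0; EF_Task 1 = 4
ES_Task 2 = 0; EF_Task 2 = 8
ES_Task 3 = 0; EF_Task 3 = 9
ES_Task 4 = max(EF_Task 1=4, EF_Task 3=9) = 9; EF_Task 4 = 9+3 = 12
ES_Task 5 = max(EF_Task 1=4, EF_Task 3=9) = 9; EF_Task 5 = 9+8 = 17
ES_Task 6 = 9; EF_Task 6 = 9+15 = 24
ES_Task 7 = 4; EF_Task 7 = 4+12 = 16
ES_Task 8 = max(EF_Task 1=4, EF_Task 2=8, EF_Task 4=12, EF_Task 5=17, EF_Task 6=24, EF_Task 7=16) = 24; EF_Task 8 = 24+8 = 32
Expected project duration μ = 32 days. Critical path: Task 3 → Task 6 → Task 8.

32 days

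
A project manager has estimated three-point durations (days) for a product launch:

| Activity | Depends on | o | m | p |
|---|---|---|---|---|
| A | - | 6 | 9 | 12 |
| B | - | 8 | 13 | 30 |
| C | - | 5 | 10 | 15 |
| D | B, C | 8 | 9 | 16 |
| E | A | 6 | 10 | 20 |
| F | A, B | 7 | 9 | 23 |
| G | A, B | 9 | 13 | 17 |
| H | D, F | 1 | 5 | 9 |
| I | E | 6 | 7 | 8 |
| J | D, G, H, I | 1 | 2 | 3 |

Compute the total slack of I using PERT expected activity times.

4 days

te_A = (6 + 4·9 + 12)/6 = 54/6 = 9
te_B = (8 + 4·13 + 30)/6 = 90/6 = 15
te_C = (5 + 4·10 + 15)/6 = 60/6 = 10
te_D = (8 + 4·9 + 16)/6 = 60/6 = 10
te_E = (6 + 4·10 + 20)/6 = 66/6 = 11
te_F = (7 + 4·9 + 23)/6 = 66/6 = 11
te_G = (9 + 4·13 + 17)/6 = 78/6 = 13
te_H = (1 + 4·5 + 9)/6 = 30/6 = 5
te_I = (6 + 4·7 + 8)/6 = 42/6 = 7
te_J = (1 + 4·2 + 3)/6 = 12/6 = 2

Forward pass:
ES_A = 0; EF_A = 9
ES_B = 0; EF_B = 15
ES_C = 0; EF_C = 10
ES_D = max(EF_B=15, EF_C=10) = 15; EF_D = 15+10 = 25
ES_E = 9; EF_E = 9+11 = 20
ES_F = max(EF_A=9, EF_B=15) = 15; EF_F = 15+11 = 26
ES_G = max(EF_A=9, EF_B=15) = 15; EF_G = 15+13 = 28
ES_H = max(EF_D=25, EF_F=26) = 26; EF_H = 26+5 = 31
ES_I = 20; EF_I = 20+7 = 27
ES_J = max(EF_D=25, EF_G=28, EF_H=31, EF_I=27) = 31; EF_J = 31+2 = 33
Expected project duration μ = 33 days. Critical path: B → F → H → J.

Backward pass:
LF_J = 33; LS_J = 33−2 = 31
LF_I = LS_J = 31; LS_I = 31−7 = 24
LF_H = LS_J = 31; LS_H = 31−5 = 26
LF_G = LS_J = 31; LS_G = 31−13 = 18
LF_F = LS_H = 26; LS_F = 26−11 = 15
LF_E = LS_I = 24; LS_E = 24−11 = 13
LF_D = min(LS_H=26, LS_J=31) = 26; LS_D = 26−10 = 16
LF_C = LS_D = 16; LS_C = 16−10 = 6
LF_B = min(LS_D=16, LS_F=15, LS_G=18) = 15; LS_B = 15−15 = 0
LF_A = min(LS_E=13, LS_F=15, LS_G=18) = 13; LS_A = 13−9 = 4
Slack_I = LS_I − ES_I = 24 − 20 = 4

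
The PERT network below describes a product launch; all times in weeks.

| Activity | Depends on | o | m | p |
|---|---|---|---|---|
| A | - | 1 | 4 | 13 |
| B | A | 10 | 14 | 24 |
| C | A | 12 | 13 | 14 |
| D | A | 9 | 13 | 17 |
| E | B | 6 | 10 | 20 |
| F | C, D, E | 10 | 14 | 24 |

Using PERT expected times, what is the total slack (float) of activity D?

13 weeks

te_A = (1 + 4·4 + 13)/6 = 30/6 = 5
te_B = (10 + 4·14 + 24)/6 = 90/6 = 15
te_C = (12 + 4·13 + 14)/6 = 78/6 = 13
te_D = (9 + 4·13 + 17)/6 = 78/6 = 13
te_E = (6 + 4·10 + 20)/6 = 66/6 = 11
te_F = (10 + 4·14 + 24)/6 = 90/6 = 15

Forward pass:
ES_A = 0; EF_A = 5
ES_B = 5; EF_B = 5+15 = 20
ES_C = 5; EF_C = 5+13 = 18
ES_D = 5; EF_D = 5+13 = 18
ES_E = 20; EF_E = 20+11 = 31
ES_F = max(EF_C=18, EF_D=18, EF_E=31) = 31; EF_F = 31+15 = 46
Expected project duration μ = 46 weeks. Critical path: A → B → E → F.

Backward pass:
LF_F = 46; LS_F = 46−15 = 31
LF_E = LS_F = 31; LS_E = 31−11 = 20
LF_D = LS_F = 31; LS_D = 31−13 = 18
LF_C = LS_F = 31; LS_C = 31−13 = 18
LF_B = LS_E = 20; LS_B = 20−15 = 5
LF_A = min(LS_B=5, LS_C=18, LS_D=18) = 5; LS_A = 5−5 = 0
Slack_D = LS_D − ES_D = 18 − 5 = 13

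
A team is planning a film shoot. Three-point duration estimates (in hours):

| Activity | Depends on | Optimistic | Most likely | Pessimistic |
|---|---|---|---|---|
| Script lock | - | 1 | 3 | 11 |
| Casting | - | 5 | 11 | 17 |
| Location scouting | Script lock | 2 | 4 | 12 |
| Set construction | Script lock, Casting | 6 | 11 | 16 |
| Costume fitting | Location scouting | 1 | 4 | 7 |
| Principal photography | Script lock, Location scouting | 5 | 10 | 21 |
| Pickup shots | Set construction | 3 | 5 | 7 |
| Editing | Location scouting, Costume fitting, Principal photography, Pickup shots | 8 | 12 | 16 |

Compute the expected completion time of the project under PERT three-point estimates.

te_Script lock = (1 + 4·3 + 11)/6 = 24/6 = 4
te_Casting = (5 + 4·11 + 17)/6 = 66/6 = 11
te_Location scouting = (2 + 4·4 + 12)/6 = 30/6 = 5
te_Set construction = (6 + 4·11 + 16)/6 = 66/6 = 11
te_Costume fitting = (1 + 4·4 + 7)/6 = 24/6 = 4
te_Principal photography = (5 + 4·10 + 21)/6 = 66/6 = 11
te_Pickup shots = (3 + 4·5 + 7)/6 = 30/6 = 5
te_Editing = (8 + 4·12 + 16)/6 = 72/6 = 12

Forward pass:
ES_Script lock = 0; EF_Script lock = 4
ES_Casting = 0; EF_Casting = 11
ES_Location scouting = 4; EF_Location scouting = 4+5 = 9
ES_Set construction = max(EF_Script lock=4, EF_Casting=11) = 11; EF_Set construction = 11+11 = 22
ES_Costume fitting = 9; EF_Costume fitting = 9+4 = 13
ES_Principal photography = max(EF_Script lock=4, EF_Location scouting=9) = 9; EF_Principal photography = 9+11 = 20
ES_Pickup shots = 22; EF_Pickup shots = 22+5 = 27
ES_Editing = max(EF_Location scouting=9, EF_Costume fitting=13, EF_Principal photography=20, EF_Pickup shots=27) = 27; EF_Editing = 27+12 = 39
Expected project duration μ = 39 hours. Critical path: Casting → Set construction → Pickup shots → Editing.

39 hours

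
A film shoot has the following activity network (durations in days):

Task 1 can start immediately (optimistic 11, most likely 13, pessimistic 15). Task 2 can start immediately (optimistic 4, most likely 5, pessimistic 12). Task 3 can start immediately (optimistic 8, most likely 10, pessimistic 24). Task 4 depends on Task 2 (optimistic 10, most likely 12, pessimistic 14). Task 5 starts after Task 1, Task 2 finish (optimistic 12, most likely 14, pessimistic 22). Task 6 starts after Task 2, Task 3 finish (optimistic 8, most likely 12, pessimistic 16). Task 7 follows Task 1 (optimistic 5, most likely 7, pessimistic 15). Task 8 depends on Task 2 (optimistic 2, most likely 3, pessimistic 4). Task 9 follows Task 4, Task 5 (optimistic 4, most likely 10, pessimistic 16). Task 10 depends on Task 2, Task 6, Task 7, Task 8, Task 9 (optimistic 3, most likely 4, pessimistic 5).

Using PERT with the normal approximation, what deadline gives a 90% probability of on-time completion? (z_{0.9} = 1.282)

45.5 days

te_Task 1 = (11 + 4·13 + 15)/6 = 78/6 = 13; σ²_Task 1 = ((15−11)/6)² = 0.444
te_Task 2 = (4 + 4·5 + 12)/6 = 36/6 = 6; σ²_Task 2 = ((12−4)/6)² = 1.778
te_Task 3 = (8 + 4·10 + 24)/6 = 72/6 = 12; σ²_Task 3 = ((24−8)/6)² = 7.111
te_Task 4 = (10 + 4·12 + 14)/6 = 72/6 = 12; σ²_Task 4 = ((14−10)/6)² = 0.444
te_Task 5 = (12 + 4·14 + 22)/6 = 90/6 = 15; σ²_Task 5 = ((22−12)/6)² = 2.778
te_Task 6 = (8 + 4·12 + 16)/6 = 72/6 = 12; σ²_Task 6 = ((16−8)/6)² = 1.778
te_Task 7 = (5 + 4·7 + 15)/6 = 48/6 = 8; σ²_Task 7 = ((15−5)/6)² = 2.778
te_Task 8 = (2 + 4·3 + 4)/6 = 18/6 = 3; σ²_Task 8 = ((4−2)/6)² = 0.111
te_Task 9 = (4 + 4·10 + 16)/6 = 60/6 = 10; σ²_Task 9 = ((16−4)/6)² = 4.000
te_Task 10 = (3 + 4·4 + 5)/6 = 24/6 = 4; σ²_Task 10 = ((5−3)/6)² = 0.111

Forward pass:
ES_Task 1 = 0; EF_Task 1 = 13
ES_Task 2 = 0; EF_Task 2 = 6
ES_Task 3 = 0; EF_Task 3 = 12
ES_Task 4 = 6; EF_Task 4 = 6+12 = 18
ES_Task 5 = max(EF_Task 1=13, EF_Task 2=6) = 13; EF_Task 5 = 13+15 = 28
ES_Task 6 = max(EF_Task 2=6, EF_Task 3=12) = 12; EF_Task 6 = 12+12 = 24
ES_Task 7 = 13; EF_Task 7 = 13+8 = 21
ES_Task 8 = 6; EF_Task 8 = 6+3 = 9
ES_Task 9 = max(EF_Task 4=18, EF_Task 5=28) = 28; EF_Task 9 = 28+10 = 38
ES_Task 10 = max(EF_Task 2=6, EF_Task 6=24, EF_Task 7=21, EF_Task 8=9, EF_Task 9=38) = 38; EF_Task 10 = 38+4 = 42
Expected project duration μ = 42 days. Critical path: Task 1 → Task 5 → Task 9 → Task 10.

Variance along critical path = 0.444 + 2.778 + 4.000 + 0.111 = 7.333; σ = 2.708 days.
D = μ + z·σ = 42 + 1.282·2.708 = 45.5 days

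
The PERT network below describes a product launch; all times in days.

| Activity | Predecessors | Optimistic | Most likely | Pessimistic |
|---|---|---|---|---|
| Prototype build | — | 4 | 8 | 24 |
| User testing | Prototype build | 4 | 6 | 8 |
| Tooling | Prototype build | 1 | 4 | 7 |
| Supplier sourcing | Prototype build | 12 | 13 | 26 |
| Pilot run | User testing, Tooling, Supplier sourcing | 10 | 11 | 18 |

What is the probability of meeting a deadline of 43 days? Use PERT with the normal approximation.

0.919

te_Prototype build = (4 + 4·8 + 24)/6 = 60/6 = 10; σ²_Prototype build = ((24−4)/6)² = 11.111
te_User testing = (4 + 4·6 + 8)/6 = 36/6 = 6; σ²_User testing = ((8−4)/6)² = 0.444
te_Tooling = (1 + 4·4 + 7)/6 = 24/6 = 4; σ²_Tooling = ((7−1)/6)² = 1.000
te_Supplier sourcing = (12 + 4·13 + 26)/6 = 90/6 = 15; σ²_Supplier sourcing = ((26−12)/6)² = 5.444
te_Pilot run = (10 + 4·11 + 18)/6 = 72/6 = 12; σ²_Pilot run = ((18−10)/6)² = 1.778

Forward pass:
ES_Prototype build = 0; EF_Prototype build = 10
ES_User testing = 10; EF_User testing = 10+6 = 16
ES_Tooling = 10; EF_Tooling = 10+4 = 14
ES_Supplier sourcing = 10; EF_Supplier sourcing = 10+15 = 25
ES_Pilot run = max(EF_User testing=16, EF_Tooling=14, EF_Supplier sourcing=25) = 25; EF_Pilot run = 25+12 = 37
Expected project duration μ = 37 days. Critical path: Prototype build → Supplier sourcing → Pilot run.

Variance along critical path = 11.111 + 5.444 + 1.778 = 18.333; σ = √18.333 = 4.282 days.
Z = (43 − 37) / 4.282 = 1.401
P(T ≤ 43) = Φ(1.401) ≈ 0.919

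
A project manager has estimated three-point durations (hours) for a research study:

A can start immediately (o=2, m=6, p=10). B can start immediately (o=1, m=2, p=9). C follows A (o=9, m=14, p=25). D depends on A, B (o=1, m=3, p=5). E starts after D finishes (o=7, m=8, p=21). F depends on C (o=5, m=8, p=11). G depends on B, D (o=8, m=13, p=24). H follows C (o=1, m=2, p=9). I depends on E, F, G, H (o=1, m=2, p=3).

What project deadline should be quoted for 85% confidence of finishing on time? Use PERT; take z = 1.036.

te_A = (2 + 4·6 + 10)/6 = 36/6 = 6; σ²_A = ((10−2)/6)² = 1.778
te_B = (1 + 4·2 + 9)/6 = 18/6 = 3; σ²_B = ((9−1)/6)² = 1.778
te_C = (9 + 4·14 + 25)/6 = 90/6 = 15; σ²_C = ((25−9)/6)² = 7.111
te_D = (1 + 4·3 + 5)/6 = 18/6 = 3; σ²_D = ((5−1)/6)² = 0.444
te_E = (7 + 4·8 + 21)/6 = 60/6 = 10; σ²_E = ((21−7)/6)² = 5.444
te_F = (5 + 4·8 + 11)/6 = 48/6 = 8; σ²_F = ((11−5)/6)² = 1.000
te_G = (8 + 4·13 + 24)/6 = 84/6 = 14; σ²_G = ((24−8)/6)² = 7.111
te_H = (1 + 4·2 + 9)/6 = 18/6 = 3; σ²_H = ((9−1)/6)² = 1.778
te_I = (1 + 4·2 + 3)/6 = 12/6 = 2; σ²_I = ((3−1)/6)² = 0.111

Forward pass:
ES_A = 0; EF_A = 6
ES_B = 0; EF_B = 3
ES_C = 6; EF_C = 6+15 = 21
ES_D = max(EF_A=6, EF_B=3) = 6; EF_D = 6+3 = 9
ES_E = 9; EF_E = 9+10 = 19
ES_F = 21; EF_F = 21+8 = 29
ES_G = max(EF_B=3, EF_D=9) = 9; EF_G = 9+14 = 23
ES_H = 21; EF_H = 21+3 = 24
ES_I = max(EF_E=19, EF_F=29, EF_G=23, EF_H=24) = 29; EF_I = 29+2 = 31
Expected project duration μ = 31 hours. Critical path: A → C → F → I.

Variance along critical path = 1.778 + 7.111 + 1.000 + 0.111 = 10.000; σ = 3.162 hours.
D = μ + z·σ = 31 + 1.036·3.162 = 34.3 hours

34.3 hours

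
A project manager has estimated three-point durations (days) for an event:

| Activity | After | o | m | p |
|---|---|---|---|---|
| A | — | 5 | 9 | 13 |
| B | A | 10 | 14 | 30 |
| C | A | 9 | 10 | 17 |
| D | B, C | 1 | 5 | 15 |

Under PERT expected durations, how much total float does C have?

te_A = (5 + 4·9 + 13)/6 = 54/6 = 9
te_B = (10 + 4·14 + 30)/6 = 96/6 = 16
te_C = (9 + 4·10 + 17)/6 = 66/6 = 11
te_D = (1 + 4·5 + 15)/6 = 36/6 = 6

Forward pass:
ES_A = 0; EF_A = 9
ES_B = 9; EF_B = 9+16 = 25
ES_C = 9; EF_C = 9+11 = 20
ES_D = max(EF_B=25, EF_C=20) = 25; EF_D = 25+6 = 31
Expected project duration μ = 31 days. Critical path: A → B → D.

Backward pass:
LF_D = 31; LS_D = 31−6 = 25
LF_C = LS_D = 25; LS_C = 25−11 = 14
LF_B = LS_D = 25; LS_B = 25−16 = 9
LF_A = min(LS_B=9, LS_C=14) = 9; LS_A = 9−9 = 0
Slack_C = LS_C − ES_C = 14 − 9 = 5

5 days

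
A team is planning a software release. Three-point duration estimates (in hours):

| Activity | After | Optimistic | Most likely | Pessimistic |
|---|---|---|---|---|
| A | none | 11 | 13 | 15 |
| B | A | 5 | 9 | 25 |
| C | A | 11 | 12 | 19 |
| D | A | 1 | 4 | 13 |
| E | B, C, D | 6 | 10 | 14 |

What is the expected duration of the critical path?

36 hours

te_A = (11 + 4·13 + 15)/6 = 78/6 = 13
te_B = (5 + 4·9 + 25)/6 = 66/6 = 11
te_C = (11 + 4·12 + 19)/6 = 78/6 = 13
te_D = (1 + 4·4 + 13)/6 = 30/6 = 5
te_E = (6 + 4·10 + 14)/6 = 60/6 = 10

Forward pass:
ES_A = 0; EF_A = 13
ES_B = 13; EF_B = 13+11 = 24
ES_C = 13; EF_C = 13+13 = 26
ES_D = 13; EF_D = 13+5 = 18
ES_E = max(EF_B=24, EF_C=26, EF_D=18) = 26; EF_E = 26+10 = 36
Expected project duration μ = 36 hours. Critical path: A → C → E.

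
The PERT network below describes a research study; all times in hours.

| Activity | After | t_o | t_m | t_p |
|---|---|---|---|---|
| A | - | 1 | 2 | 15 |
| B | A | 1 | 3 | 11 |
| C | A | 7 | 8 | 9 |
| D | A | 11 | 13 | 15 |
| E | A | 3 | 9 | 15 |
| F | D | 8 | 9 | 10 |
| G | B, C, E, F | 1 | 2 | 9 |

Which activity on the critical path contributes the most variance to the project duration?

A

te_A = (1 + 4·2 + 15)/6 = 24/6 = 4; σ²_A = ((15−1)/6)² = 5.444
te_B = (1 + 4·3 + 11)/6 = 24/6 = 4; σ²_B = ((11−1)/6)² = 2.778
te_C = (7 + 4·8 + 9)/6 = 48/6 = 8; σ²_C = ((9−7)/6)² = 0.111
te_D = (11 + 4·13 + 15)/6 = 78/6 = 13; σ²_D = ((15−11)/6)² = 0.444
te_E = (3 + 4·9 + 15)/6 = 54/6 = 9; σ²_E = ((15−3)/6)² = 4.000
te_F = (8 + 4·9 + 10)/6 = 54/6 = 9; σ²_F = ((10−8)/6)² = 0.111
te_G = (1 + 4·2 + 9)/6 = 18/6 = 3; σ²_G = ((9−1)/6)² = 1.778

Forward pass:
ES_A = 0; EF_A = 4
ES_B = 4; EF_B = 4+4 = 8
ES_C = 4; EF_C = 4+8 = 12
ES_D = 4; EF_D = 4+13 = 17
ES_E = 4; EF_E = 4+9 = 13
ES_F = 17; EF_F = 17+9 = 26
ES_G = max(EF_B=8, EF_C=12, EF_E=13, EF_F=26) = 26; EF_G = 26+3 = 29
Expected project duration μ = 29 hours. Critical path: A → D → F → G.

Variances on critical path: σ²_A=5.444, σ²_D=0.444, σ²_F=0.111, σ²_G=1.778.
Largest is σ²_A = 5.444.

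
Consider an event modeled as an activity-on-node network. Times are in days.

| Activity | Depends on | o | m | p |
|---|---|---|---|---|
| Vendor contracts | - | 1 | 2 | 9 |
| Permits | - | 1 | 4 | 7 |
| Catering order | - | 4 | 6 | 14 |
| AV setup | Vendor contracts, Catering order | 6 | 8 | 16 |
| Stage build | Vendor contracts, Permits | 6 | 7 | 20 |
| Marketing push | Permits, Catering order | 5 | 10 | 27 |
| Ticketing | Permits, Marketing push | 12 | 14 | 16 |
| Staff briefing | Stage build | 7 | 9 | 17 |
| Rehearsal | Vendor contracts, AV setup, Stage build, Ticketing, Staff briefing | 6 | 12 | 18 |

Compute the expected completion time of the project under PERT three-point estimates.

45 days

te_Vendor contracts = (1 + 4·2 + 9)/6 = 18/6 = 3
te_Permits = (1 + 4·4 + 7)/6 = 24/6 = 4
te_Catering order = (4 + 4·6 + 14)/6 = 42/6 = 7
te_AV setup = (6 + 4·8 + 16)/6 = 54/6 = 9
te_Stage build = (6 + 4·7 + 20)/6 = 54/6 = 9
te_Marketing push = (5 + 4·10 + 27)/6 = 72/6 = 12
te_Ticketing = (12 + 4·14 + 16)/6 = 84/6 = 14
te_Staff briefing = (7 + 4·9 + 17)/6 = 60/6 = 10
te_Rehearsal = (6 + 4·12 + 18)/6 = 72/6 = 12

Forward pass:
ES_Vendor contracts = 0; EF_Vendor contracts = 3
ES_Permits = 0; EF_Permits = 4
ES_Catering order = 0; EF_Catering order = 7
ES_AV setup = max(EF_Vendor contracts=3, EF_Catering order=7) = 7; EF_AV setup = 7+9 = 16
ES_Stage build = max(EF_Vendor contracts=3, EF_Permits=4) = 4; EF_Stage build = 4+9 = 13
ES_Marketing push = max(EF_Permits=4, EF_Catering order=7) = 7; EF_Marketing push = 7+12 = 19
ES_Ticketing = max(EF_Permits=4, EF_Marketing push=19) = 19; EF_Ticketing = 19+14 = 33
ES_Staff briefing = 13; EF_Staff briefing = 13+10 = 23
ES_Rehearsal = max(EF_Vendor contracts=3, EF_AV setup=16, EF_Stage build=13, EF_Ticketing=33, EF_Staff briefing=23) = 33; EF_Rehearsal = 33+12 = 45
Expected project duration μ = 45 days. Critical path: Catering order → Marketing push → Ticketing → Rehearsal.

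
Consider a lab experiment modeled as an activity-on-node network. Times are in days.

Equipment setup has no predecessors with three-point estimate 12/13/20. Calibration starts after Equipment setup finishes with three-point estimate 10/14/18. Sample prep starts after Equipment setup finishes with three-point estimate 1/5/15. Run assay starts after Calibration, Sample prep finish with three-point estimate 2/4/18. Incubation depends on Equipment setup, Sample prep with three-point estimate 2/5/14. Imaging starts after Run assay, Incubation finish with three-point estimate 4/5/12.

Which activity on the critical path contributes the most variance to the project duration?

Run assay

te_Equipment setup = (12 + 4·13 + 20)/6 = 84/6 = 14; σ²_Equipment setup = ((20−12)/6)² = 1.778
te_Calibration = (10 + 4·14 + 18)/6 = 84/6 = 14; σ²_Calibration = ((18−10)/6)² = 1.778
te_Sample prep = (1 + 4·5 + 15)/6 = 36/6 = 6; σ²_Sample prep = ((15−1)/6)² = 5.444
te_Run assay = (2 + 4·4 + 18)/6 = 36/6 = 6; σ²_Run assay = ((18−2)/6)² = 7.111
te_Incubation = (2 + 4·5 + 14)/6 = 36/6 = 6; σ²_Incubation = ((14−2)/6)² = 4.000
te_Imaging = (4 + 4·5 + 12)/6 = 36/6 = 6; σ²_Imaging = ((12−4)/6)² = 1.778

Forward pass:
ES_Equipment setup = 0; EF_Equipment setup = 14
ES_Calibration = 14; EF_Calibration = 14+14 = 28
ES_Sample prep = 14; EF_Sample prep = 14+6 = 20
ES_Run assay = max(EF_Calibration=28, EF_Sample prep=20) = 28; EF_Run assay = 28+6 = 34
ES_Incubation = max(EF_Equipment setup=14, EF_Sample prep=20) = 20; EF_Incubation = 20+6 = 26
ES_Imaging = max(EF_Run assay=34, EF_Incubation=26) = 34; EF_Imaging = 34+6 = 40
Expected project duration μ = 40 days. Critical path: Equipment setup → Calibration → Run assay → Imaging.

Variances on critical path: σ²_Equipment setup=1.778, σ²_Calibration=1.778, σ²_Run assay=7.111, σ²_Imaging=1.778.
Largest is σ²_Run assay = 7.111.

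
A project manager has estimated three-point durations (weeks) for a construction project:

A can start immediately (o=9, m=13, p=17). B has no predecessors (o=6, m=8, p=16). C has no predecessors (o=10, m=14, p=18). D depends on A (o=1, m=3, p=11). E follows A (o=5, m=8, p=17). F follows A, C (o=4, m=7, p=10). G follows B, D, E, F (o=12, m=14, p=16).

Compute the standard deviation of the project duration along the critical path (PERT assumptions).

te_A = (9 + 4·13 + 17)/6 = 78/6 = 13; σ²_A = ((17−9)/6)² = 1.778
te_B = (6 + 4·8 + 16)/6 = 54/6 = 9; σ²_B = ((16−6)/6)² = 2.778
te_C = (10 + 4·14 + 18)/6 = 84/6 = 14; σ²_C = ((18−10)/6)² = 1.778
te_D = (1 + 4·3 + 11)/6 = 24/6 = 4; σ²_D = ((11−1)/6)² = 2.778
te_E = (5 + 4·8 + 17)/6 = 54/6 = 9; σ²_E = ((17−5)/6)² = 4.000
te_F = (4 + 4·7 + 10)/6 = 42/6 = 7; σ²_F = ((10−4)/6)² = 1.000
te_G = (12 + 4·14 + 16)/6 = 84/6 = 14; σ²_G = ((16−12)/6)² = 0.444

Forward pass:
ES_A = 0; EF_A = 13
ES_B = 0; EF_B = 9
ES_C = 0; EF_C = 14
ES_D = 13; EF_D = 13+4 = 17
ES_E = 13; EF_E = 13+9 = 22
ES_F = max(EF_A=13, EF_C=14) = 14; EF_F = 14+7 = 21
ES_G = max(EF_B=9, EF_D=17, EF_E=22, EF_F=21) = 22; EF_G = 22+14 = 36
Expected project duration μ = 36 weeks. Critical path: A → E → G.

Variance along critical path = 1.778 + 4.000 + 0.444 = 6.222
σ = √6.222 = 2.494 weeks

2.49 weeks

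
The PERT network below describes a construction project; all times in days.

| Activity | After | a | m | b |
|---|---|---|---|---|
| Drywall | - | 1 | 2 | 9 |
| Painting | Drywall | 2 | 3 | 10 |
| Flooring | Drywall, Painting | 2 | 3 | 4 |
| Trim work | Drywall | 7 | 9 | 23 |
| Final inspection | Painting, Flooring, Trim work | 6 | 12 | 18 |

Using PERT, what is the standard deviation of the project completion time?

te_Drywall = (1 + 4·2 + 9)/6 = 18/6 = 3; σ²_Drywall = ((9−1)/6)² = 1.778
te_Painting = (2 + 4·3 + 10)/6 = 24/6 = 4; σ²_Painting = ((10−2)/6)² = 1.778
te_Flooring = (2 + 4·3 + 4)/6 = 18/6 = 3; σ²_Flooring = ((4−2)/6)² = 0.111
te_Trim work = (7 + 4·9 + 23)/6 = 66/6 = 11; σ²_Trim work = ((23−7)/6)² = 7.111
te_Final inspection = (6 + 4·12 + 18)/6 = 72/6 = 12; σ²_Final inspection = ((18−6)/6)² = 4.000

Forward pass:
ES_Drywall = 0; EF_Drywall = 3
ES_Painting = 3; EF_Painting = 3+4 = 7
ES_Flooring = max(EF_Drywall=3, EF_Painting=7) = 7; EF_Flooring = 7+3 = 10
ES_Trim work = 3; EF_Trim work = 3+11 = 14
ES_Final inspection = max(EF_Painting=7, EF_Flooring=10, EF_Trim work=14) = 14; EF_Final inspection = 14+12 = 26
Expected project duration μ = 26 days. Critical path: Drywall → Trim work → Final inspection.

Variance along critical path = 1.778 + 7.111 + 4.000 = 12.889
σ = √12.889 = 3.590 days

3.59 days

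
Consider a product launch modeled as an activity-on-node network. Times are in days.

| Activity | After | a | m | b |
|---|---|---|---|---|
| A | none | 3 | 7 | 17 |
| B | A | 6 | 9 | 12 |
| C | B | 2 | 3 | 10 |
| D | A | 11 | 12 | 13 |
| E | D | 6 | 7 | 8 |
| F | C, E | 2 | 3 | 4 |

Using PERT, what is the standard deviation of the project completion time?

2.40 days

te_A = (3 + 4·7 + 17)/6 = 48/6 = 8; σ²_A = ((17−3)/6)² = 5.444
te_B = (6 + 4·9 + 12)/6 = 54/6 = 9; σ²_B = ((12−6)/6)² = 1.000
te_C = (2 + 4·3 + 10)/6 = 24/6 = 4; σ²_C = ((10−2)/6)² = 1.778
te_D = (11 + 4·12 + 13)/6 = 72/6 = 12; σ²_D = ((13−11)/6)² = 0.111
te_E = (6 + 4·7 + 8)/6 = 42/6 = 7; σ²_E = ((8−6)/6)² = 0.111
te_F = (2 + 4·3 + 4)/6 = 18/6 = 3; σ²_F = ((4−2)/6)² = 0.111

Forward pass:
ES_A = 0; EF_A = 8
ES_B = 8; EF_B = 8+9 = 17
ES_C = 17; EF_C = 17+4 = 21
ES_D = 8; EF_D = 8+12 = 20
ES_E = 20; EF_E = 20+7 = 27
ES_F = max(EF_C=21, EF_E=27) = 27; EF_F = 27+3 = 30
Expected project duration μ = 30 days. Critical path: A → D → E → F.

Variance along critical path = 5.444 + 0.111 + 0.111 + 0.111 = 5.778
σ = √5.778 = 2.404 days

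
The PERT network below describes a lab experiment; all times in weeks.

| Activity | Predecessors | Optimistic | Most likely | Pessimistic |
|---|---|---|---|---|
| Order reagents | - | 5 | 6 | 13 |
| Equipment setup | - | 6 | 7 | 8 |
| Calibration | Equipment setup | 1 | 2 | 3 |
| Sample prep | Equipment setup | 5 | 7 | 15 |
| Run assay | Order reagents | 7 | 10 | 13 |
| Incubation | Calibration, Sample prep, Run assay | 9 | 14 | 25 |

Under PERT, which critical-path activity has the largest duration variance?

te_Order reagents = (5 + 4·6 + 13)/6 = 42/6 = 7; σ²_Order reagents = ((13−5)/6)² = 1.778
te_Equipment setup = (6 + 4·7 + 8)/6 = 42/6 = 7; σ²_Equipment setup = ((8−6)/6)² = 0.111
te_Calibration = (1 + 4·2 + 3)/6 = 12/6 = 2; σ²_Calibration = ((3−1)/6)² = 0.111
te_Sample prep = (5 + 4·7 + 15)/6 = 48/6 = 8; σ²_Sample prep = ((15−5)/6)² = 2.778
te_Run assay = (7 + 4·10 + 13)/6 = 60/6 = 10; σ²_Run assay = ((13−7)/6)² = 1.000
te_Incubation = (9 + 4·14 + 25)/6 = 90/6 = 15; σ²_Incubation = ((25−9)/6)² = 7.111

Forward pass:
ES_Order reagents = 0; EF_Order reagents = 7
ES_Equipment setup = 0; EF_Equipment setup = 7
ES_Calibration = 7; EF_Calibration = 7+2 = 9
ES_Sample prep = 7; EF_Sample prep = 7+8 = 15
ES_Run assay = 7; EF_Run assay = 7+10 = 17
ES_Incubation = max(EF_Calibration=9, EF_Sample prep=15, EF_Run assay=17) = 17; EF_Incubation = 17+15 = 32
Expected project duration μ = 32 weeks. Critical path: Order reagents → Run assay → Incubation.

Variances on critical path: σ²_Order reagents=1.778, σ²_Run assay=1.000, σ²_Incubation=7.111.
Largest is σ²_Incubation = 7.111.

Incubation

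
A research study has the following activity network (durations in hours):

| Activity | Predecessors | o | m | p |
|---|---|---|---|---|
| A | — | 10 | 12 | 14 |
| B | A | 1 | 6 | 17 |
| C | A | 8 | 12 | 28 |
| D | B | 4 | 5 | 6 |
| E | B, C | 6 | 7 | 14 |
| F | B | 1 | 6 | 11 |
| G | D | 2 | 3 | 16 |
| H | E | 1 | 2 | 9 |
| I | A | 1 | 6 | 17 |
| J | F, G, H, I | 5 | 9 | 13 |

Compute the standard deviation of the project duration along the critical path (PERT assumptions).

te_A = (10 + 4·12 + 14)/6 = 72/6 = 12; σ²_A = ((14−10)/6)² = 0.444
te_B = (1 + 4·6 + 17)/6 = 42/6 = 7; σ²_B = ((17−1)/6)² = 7.111
te_C = (8 + 4·12 + 28)/6 = 84/6 = 14; σ²_C = ((28−8)/6)² = 11.111
te_D = (4 + 4·5 + 6)/6 = 30/6 = 5; σ²_D = ((6−4)/6)² = 0.111
te_E = (6 + 4·7 + 14)/6 = 48/6 = 8; σ²_E = ((14−6)/6)² = 1.778
te_F = (1 + 4·6 + 11)/6 = 36/6 = 6; σ²_F = ((11−1)/6)² = 2.778
te_G = (2 + 4·3 + 16)/6 = 30/6 = 5; σ²_G = ((16−2)/6)² = 5.444
te_H = (1 + 4·2 + 9)/6 = 18/6 = 3; σ²_H = ((9−1)/6)² = 1.778
te_I = (1 + 4·6 + 17)/6 = 42/6 = 7; σ²_I = ((17−1)/6)² = 7.111
te_J = (5 + 4·9 + 13)/6 = 54/6 = 9; σ²_J = ((13−5)/6)² = 1.778

Forward pass:
ES_A = 0; EF_A = 12
ES_B = 12; EF_B = 12+7 = 19
ES_C = 12; EF_C = 12+14 = 26
ES_D = 19; EF_D = 19+5 = 24
ES_E = max(EF_B=19, EF_C=26) = 26; EF_E = 26+8 = 34
ES_F = 19; EF_F = 19+6 = 25
ES_G = 24; EF_G = 24+5 = 29
ES_H = 34; EF_H = 34+3 = 37
ES_I = 12; EF_I = 12+7 = 19
ES_J = max(EF_F=25, EF_G=29, EF_H=37, EF_I=19) = 37; EF_J = 37+9 = 46
Expected project duration μ = 46 hours. Critical path: A → C → E → H → J.

Variance along critical path = 0.444 + 11.111 + 1.778 + 1.778 + 1.778 = 16.889
σ = √16.889 = 4.110 hours

4.11 hours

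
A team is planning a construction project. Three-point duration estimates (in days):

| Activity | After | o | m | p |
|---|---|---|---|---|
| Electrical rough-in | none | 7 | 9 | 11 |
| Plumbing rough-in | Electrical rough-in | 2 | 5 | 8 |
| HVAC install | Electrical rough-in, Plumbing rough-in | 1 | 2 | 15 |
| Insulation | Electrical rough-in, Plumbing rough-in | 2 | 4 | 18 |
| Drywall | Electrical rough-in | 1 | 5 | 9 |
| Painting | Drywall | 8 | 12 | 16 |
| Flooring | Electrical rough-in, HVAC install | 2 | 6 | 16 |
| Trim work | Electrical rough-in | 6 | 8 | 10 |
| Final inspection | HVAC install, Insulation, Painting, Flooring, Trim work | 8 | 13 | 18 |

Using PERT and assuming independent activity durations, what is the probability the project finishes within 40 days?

te_Electrical rough-in = (7 + 4·9 + 11)/6 = 54/6 = 9; σ²_Electrical rough-in = ((11−7)/6)² = 0.444
te_Plumbing rough-in = (2 + 4·5 + 8)/6 = 30/6 = 5; σ²_Plumbing rough-in = ((8−2)/6)² = 1.000
te_HVAC install = (1 + 4·2 + 15)/6 = 24/6 = 4; σ²_HVAC install = ((15−1)/6)² = 5.444
te_Insulation = (2 + 4·4 + 18)/6 = 36/6 = 6; σ²_Insulation = ((18−2)/6)² = 7.111
te_Drywall = (1 + 4·5 + 9)/6 = 30/6 = 5; σ²_Drywall = ((9−1)/6)² = 1.778
te_Painting = (8 + 4·12 + 16)/6 = 72/6 = 12; σ²_Painting = ((16−8)/6)² = 1.778
te_Flooring = (2 + 4·6 + 16)/6 = 42/6 = 7; σ²_Flooring = ((16−2)/6)² = 5.444
te_Trim work = (6 + 4·8 + 10)/6 = 48/6 = 8; σ²_Trim work = ((10−6)/6)² = 0.444
te_Final inspection = (8 + 4·13 + 18)/6 = 78/6 = 13; σ²_Final inspection = ((18−8)/6)² = 2.778

Forward pass:
ES_Electrical rough-in = 0; EF_Electrical rough-in = 9
ES_Plumbing rough-in = 9; EF_Plumbing rough-in = 9+5 = 14
ES_HVAC install = max(EF_Electrical rough-in=9, EF_Plumbing rough-in=14) = 14; EF_HVAC install = 14+4 = 18
ES_Insulation = max(EF_Electrical rough-in=9, EF_Plumbing rough-in=14) = 14; EF_Insulation = 14+6 = 20
ES_Drywall = 9; EF_Drywall = 9+5 = 14
ES_Painting = 14; EF_Painting = 14+12 = 26
ES_Flooring = max(EF_Electrical rough-in=9, EF_HVAC install=18) = 18; EF_Flooring = 18+7 = 25
ES_Trim work = 9; EF_Trim work = 9+8 = 17
ES_Final inspection = max(EF_HVAC install=18, EF_Insulation=20, EF_Painting=26, EF_Flooring=25, EF_Trim work=17) = 26; EF_Final inspection = 26+13 = 39
Expected project duration μ = 39 days. Critical path: Electrical rough-in → Drywall → Painting → Final inspection.

Variance along critical path = 0.444 + 1.778 + 1.778 + 2.778 = 6.778; σ = √6.778 = 2.603 days.
Z = (40 − 39) / 2.603 = 0.384
P(T ≤ 40) = Φ(0.384) ≈ 0.650

0.650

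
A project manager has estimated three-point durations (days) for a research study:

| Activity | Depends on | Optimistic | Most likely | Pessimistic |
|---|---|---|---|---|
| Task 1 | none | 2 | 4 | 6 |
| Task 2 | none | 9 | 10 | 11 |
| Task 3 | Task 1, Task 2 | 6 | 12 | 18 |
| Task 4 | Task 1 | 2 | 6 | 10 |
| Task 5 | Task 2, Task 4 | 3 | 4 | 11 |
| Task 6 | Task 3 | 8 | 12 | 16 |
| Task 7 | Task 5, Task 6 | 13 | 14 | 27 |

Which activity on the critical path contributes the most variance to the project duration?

te_Task 1 = (2 + 4·4 + 6)/6 = 24/6 = 4; σ²_Task 1 = ((6−2)/6)² = 0.444
te_Task 2 = (9 + 4·10 + 11)/6 = 60/6 = 10; σ²_Task 2 = ((11−9)/6)² = 0.111
te_Task 3 = (6 + 4·12 + 18)/6 = 72/6 = 12; σ²_Task 3 = ((18−6)/6)² = 4.000
te_Task 4 = (2 + 4·6 + 10)/6 = 36/6 = 6; σ²_Task 4 = ((10−2)/6)² = 1.778
te_Task 5 = (3 + 4·4 + 11)/6 = 30/6 = 5; σ²_Task 5 = ((11−3)/6)² = 1.778
te_Task 6 = (8 + 4·12 + 16)/6 = 72/6 = 12; σ²_Task 6 = ((16−8)/6)² = 1.778
te_Task 7 = (13 + 4·14 + 27)/6 = 96/6 = 16; σ²_Task 7 = ((27−13)/6)² = 5.444

Forward pass:
ES_Task 1 = 0; EF_Task 1 = 4
ES_Task 2 = 0; EF_Task 2 = 10
ES_Task 3 = max(EF_Task 1=4, EF_Task 2=10) = 10; EF_Task 3 = 10+12 = 22
ES_Task 4 = 4; EF_Task 4 = 4+6 = 10
ES_Task 5 = max(EF_Task 2=10, EF_Task 4=10) = 10; EF_Task 5 = 10+5 = 15
ES_Task 6 = 22; EF_Task 6 = 22+12 = 34
ES_Task 7 = max(EF_Task 5=15, EF_Task 6=34) = 34; EF_Task 7 = 34+16 = 50
Expected project duration μ = 50 days. Critical path: Task 2 → Task 3 → Task 6 → Task 7.

Variances on critical path: σ²_Task 2=0.111, σ²_Task 3=4.000, σ²_Task 6=1.778, σ²_Task 7=5.444.
Largest is σ²_Task 7 = 5.444.

Task 7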